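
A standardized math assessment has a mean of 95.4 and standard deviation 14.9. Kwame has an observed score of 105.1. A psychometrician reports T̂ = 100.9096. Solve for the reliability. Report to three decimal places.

0.568

T̂ = ρX + (1 − ρ)μ  ⇒  T̂ − μ = ρ(X − μ)
ρ = (T̂ − μ)/(X − μ) = (100.9096 − 95.4) / (105.1 − 95.4) = 5.5096 / 9.7 = 0.56800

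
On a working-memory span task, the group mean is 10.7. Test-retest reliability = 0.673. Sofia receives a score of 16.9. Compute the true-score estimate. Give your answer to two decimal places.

T̂ = 0.673(16.9) + 0.327(10.7) = 11.3737 + 3.4989 = 14.873 → 14.87

14.87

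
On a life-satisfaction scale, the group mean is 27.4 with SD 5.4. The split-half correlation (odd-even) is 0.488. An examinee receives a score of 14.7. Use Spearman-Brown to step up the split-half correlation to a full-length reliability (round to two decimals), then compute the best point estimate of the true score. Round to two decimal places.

Spearman-Brown: ρ = 2r/(1 + r) = 2(0.488)/(1 + 0.488) = 0.9760/1.488 = 0.6559 → 0.66
T̂ = 0.66(14.7) + 0.34(27.4) = 9.702 + 9.316 = 19.018 → 19.02

19.02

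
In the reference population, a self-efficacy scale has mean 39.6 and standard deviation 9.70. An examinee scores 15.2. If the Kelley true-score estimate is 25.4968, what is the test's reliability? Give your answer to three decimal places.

0.578

T̂ = ρX + (1 − ρ)μ  ⇒  T̂ − μ = ρ(X − μ)
ρ = (T̂ − μ)/(X − μ) = (25.4968 − 39.6) / (15.2 − 39.6) = -14.1032 / -24.4 = 0.57800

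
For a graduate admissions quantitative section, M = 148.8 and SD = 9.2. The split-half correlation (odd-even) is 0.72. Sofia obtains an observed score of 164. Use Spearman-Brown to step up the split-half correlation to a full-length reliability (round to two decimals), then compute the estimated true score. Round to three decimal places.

161.568

Spearman-Brown: ρ = 2r/(1 + r) = 2(0.72)/(1 + 0.72) = 1.440/1.72 = 0.8372 → 0.84
T̂ = 0.84(164) + 0.16(148.8) = 137.76 + 23.808 = 161.5680 → 161.568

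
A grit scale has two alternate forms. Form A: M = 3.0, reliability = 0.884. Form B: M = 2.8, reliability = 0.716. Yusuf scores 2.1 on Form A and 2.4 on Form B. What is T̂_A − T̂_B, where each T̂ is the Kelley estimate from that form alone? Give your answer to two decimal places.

-0.31

T̂_A = 0.884(2.1) + 0.116(3.0) = 2.2044
T̂_B = 0.716(2.4) + 0.284(2.8) = 2.5136
T̂_A − T̂_B = -0.3092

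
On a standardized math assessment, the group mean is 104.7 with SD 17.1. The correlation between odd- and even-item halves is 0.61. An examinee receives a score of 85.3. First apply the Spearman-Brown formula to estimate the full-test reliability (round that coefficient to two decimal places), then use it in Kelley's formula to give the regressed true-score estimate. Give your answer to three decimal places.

89.956

Spearman-Brown: ρ = 2r/(1 + r) = 2(0.61)/(1 + 0.61) = 1.220/1.61 = 0.7578 → 0.76
Weight the observed score by reliability and the mean by (1 − reliability): T̂ = 0.76·85.3 + 0.24·104.7 = 64.828 + 25.128 = 89.9560.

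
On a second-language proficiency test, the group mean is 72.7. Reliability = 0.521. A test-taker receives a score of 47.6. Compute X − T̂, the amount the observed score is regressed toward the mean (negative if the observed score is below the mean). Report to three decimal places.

T̂ = ρX + (1 − ρ)μ
  = 0.521 × 47.6 + 0.479 × 72.7
  = 24.7996 + 34.8233
  = 59.62290
  ≈ 59.6229
X − T̂ = 47.6 − 59.6229 = -12.0229 → -12.023

-12.023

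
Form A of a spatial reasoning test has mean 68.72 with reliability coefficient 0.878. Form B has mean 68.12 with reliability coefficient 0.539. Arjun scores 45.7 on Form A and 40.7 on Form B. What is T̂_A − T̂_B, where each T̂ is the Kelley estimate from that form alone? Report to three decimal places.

T̂_A = 0.878(45.7) + 0.122(68.72) = 48.50844
T̂_B = 0.539(40.7) + 0.461(68.12) = 53.34062
T̂_A − T̂_B = -4.83218

-4.832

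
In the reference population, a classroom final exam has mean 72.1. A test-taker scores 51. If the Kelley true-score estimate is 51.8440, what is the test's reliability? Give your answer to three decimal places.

0.960

T̂ = ρX + (1 − ρ)μ  ⇒  T̂ − μ = ρ(X − μ)
ρ = (T̂ − μ)/(X − μ) = (51.8440 − 72.1) / (51 − 72.1) = -20.2560 / -21.1 = 0.96000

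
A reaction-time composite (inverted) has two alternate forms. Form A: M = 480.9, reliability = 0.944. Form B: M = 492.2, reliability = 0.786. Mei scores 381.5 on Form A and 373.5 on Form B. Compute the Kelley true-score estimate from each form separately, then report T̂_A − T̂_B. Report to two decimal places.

-11.84

T̂_A = 0.944(381.5) + 0.056(480.9) = 387.0664
T̂_B = 0.786(373.5) + 0.214(492.2) = 398.9018
T̂_A − T̂_B = -11.8354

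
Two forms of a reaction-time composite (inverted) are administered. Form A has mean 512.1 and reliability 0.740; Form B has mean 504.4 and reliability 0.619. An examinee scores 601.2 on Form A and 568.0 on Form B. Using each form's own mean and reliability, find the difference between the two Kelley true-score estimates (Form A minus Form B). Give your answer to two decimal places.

T̂_A = 0.740(601.2) + 0.260(512.1) = 578.0340
T̂_B = 0.619(568.0) + 0.381(504.4) = 543.7684
T̂_A − T̂_B = 34.2656

34.27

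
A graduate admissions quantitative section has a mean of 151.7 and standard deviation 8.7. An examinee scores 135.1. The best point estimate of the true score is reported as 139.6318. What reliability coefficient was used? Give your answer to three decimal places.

0.727

T̂ = ρX + (1 − ρ)μ  ⇒  T̂ − μ = ρ(X − μ)
ρ = (T̂ − μ)/(X − μ) = (139.6318 − 151.7) / (135.1 − 151.7) = -12.0682 / -16.6 = 0.72700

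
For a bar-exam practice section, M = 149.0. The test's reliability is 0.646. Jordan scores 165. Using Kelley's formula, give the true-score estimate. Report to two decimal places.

T̂ = 0.646(165) + 0.354(149.0) = 106.590 + 52.7460 = 159.336 → 159.34

159.34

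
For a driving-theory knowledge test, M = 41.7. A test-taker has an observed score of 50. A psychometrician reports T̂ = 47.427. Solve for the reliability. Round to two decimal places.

T̂ = ρX + (1 − ρ)μ  ⇒  T̂ − μ = ρ(X − μ)
ρ = (T̂ − μ)/(X − μ) = (47.427 − 41.7) / (50 − 41.7) = 5.727 / 8.3 = 0.6900

0.69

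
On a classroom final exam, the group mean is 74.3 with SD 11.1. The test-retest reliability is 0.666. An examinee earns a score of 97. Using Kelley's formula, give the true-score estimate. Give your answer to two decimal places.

T̂ = 0.666(97) + 0.334(74.3) = 64.602 + 24.8162 = 89.418 → 89.42

89.42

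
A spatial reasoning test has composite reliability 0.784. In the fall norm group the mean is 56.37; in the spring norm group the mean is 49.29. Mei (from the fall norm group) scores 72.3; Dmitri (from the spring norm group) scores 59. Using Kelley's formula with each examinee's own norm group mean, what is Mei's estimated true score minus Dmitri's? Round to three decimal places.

T̂_Mei = 0.784(72.3) + 0.216(56.37) = 68.85912
T̂_Dmitri = 0.784(59) + 0.216(49.29) = 56.90264
Difference = 68.85912 − 56.90264 = 11.95648

11.956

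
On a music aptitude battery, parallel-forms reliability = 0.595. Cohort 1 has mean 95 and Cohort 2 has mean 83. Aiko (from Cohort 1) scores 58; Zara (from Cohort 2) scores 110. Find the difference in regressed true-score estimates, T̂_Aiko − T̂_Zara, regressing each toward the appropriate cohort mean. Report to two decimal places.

T̂_Aiko = 0.595(58) + 0.405(95) = 72.9850
T̂_Zara = 0.595(110) + 0.405(83) = 99.0650
Difference = 72.9850 − 99.0650 = -26.0800

-26.08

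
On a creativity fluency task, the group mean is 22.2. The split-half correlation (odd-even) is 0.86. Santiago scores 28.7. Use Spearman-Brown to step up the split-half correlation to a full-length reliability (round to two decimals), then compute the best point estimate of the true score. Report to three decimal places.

Spearman-Brown: ρ = 2r/(1 + r) = 2(0.86)/(1 + 0.86) = 1.720/1.86 = 0.9247 → 0.92
Regress the observed score toward the mean by the unreliability: T̂ = 0.92·28.7 + 0.08·22.2 = 26.404 + 1.776 = 28.1800.

28.180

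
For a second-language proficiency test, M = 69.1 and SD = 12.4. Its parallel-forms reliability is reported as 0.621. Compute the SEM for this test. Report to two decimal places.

SEM = SD · √(1 − ρ) = 12.4 × √0.379 = 12.4 × 0.6156 = 7.634

7.63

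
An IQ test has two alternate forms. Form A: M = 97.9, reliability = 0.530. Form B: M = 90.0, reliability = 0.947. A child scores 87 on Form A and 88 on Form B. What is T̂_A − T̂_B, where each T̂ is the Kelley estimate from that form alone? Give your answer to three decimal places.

4.017

T̂_A = 0.530(87) + 0.470(97.9) = 92.12300
T̂_B = 0.947(88) + 0.053(90.0) = 88.10600
T̂_A − T̂_B = 4.01700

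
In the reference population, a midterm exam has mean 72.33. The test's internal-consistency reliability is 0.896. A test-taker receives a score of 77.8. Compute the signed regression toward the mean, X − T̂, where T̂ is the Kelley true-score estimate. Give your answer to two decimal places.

0.57

T̂ = 0.896(77.8) + 0.104(72.33) = 69.7088 + 7.52232 = 77.2311 → 77.231
X − T̂ = 77.8 − 77.231 = 0.569 → 0.57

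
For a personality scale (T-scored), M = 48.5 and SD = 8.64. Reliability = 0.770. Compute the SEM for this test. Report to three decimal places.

SEM = SD · √(1 − ρ) = 8.64 × √0.230 = 8.64 × 0.4796 = 4.1436

4.144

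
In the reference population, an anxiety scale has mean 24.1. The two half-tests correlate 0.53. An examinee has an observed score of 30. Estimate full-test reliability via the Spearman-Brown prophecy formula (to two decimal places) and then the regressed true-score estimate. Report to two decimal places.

Spearman-Brown: ρ = 2r/(1 + r) = 2(0.53)/(1 + 0.53) = 1.060/1.53 = 0.6928 → 0.69
Weight the observed score by reliability and the mean by (1 − reliability): T̂ = 0.69·30 + 0.31·24.1 = 20.70 + 7.471 = 28.171.

28.17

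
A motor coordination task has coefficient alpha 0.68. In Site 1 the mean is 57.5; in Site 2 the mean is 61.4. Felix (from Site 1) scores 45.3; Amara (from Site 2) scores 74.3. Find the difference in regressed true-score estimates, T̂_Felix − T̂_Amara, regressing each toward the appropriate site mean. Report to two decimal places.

-20.97

T̂_Felix = 0.68(45.3) + 0.32(57.5) = 49.2040
T̂_Amara = 0.68(74.3) + 0.32(61.4) = 70.1720
Difference = 49.2040 − 70.1720 = -20.9680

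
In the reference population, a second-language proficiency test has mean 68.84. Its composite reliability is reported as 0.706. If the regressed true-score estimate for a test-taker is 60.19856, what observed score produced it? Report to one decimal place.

T̂ = ρX + (1 − ρ)μ  ⇒  X = (T̂ − (1 − ρ)μ) / ρ
X = (60.19856 − 0.294 × 68.84) / 0.706 = (60.19856 − 20.23896) / 0.706 = 39.95960 / 0.706 = 56.600

56.6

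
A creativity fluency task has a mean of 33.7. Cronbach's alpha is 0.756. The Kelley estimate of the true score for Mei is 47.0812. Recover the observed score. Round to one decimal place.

T̂ = ρX + (1 − ρ)μ  ⇒  X = (T̂ − (1 − ρ)μ) / ρ
X = (47.0812 − 0.244 × 33.7) / 0.756 = (47.0812 − 8.2228) / 0.756 = 38.8584 / 0.756 = 51.400

51.4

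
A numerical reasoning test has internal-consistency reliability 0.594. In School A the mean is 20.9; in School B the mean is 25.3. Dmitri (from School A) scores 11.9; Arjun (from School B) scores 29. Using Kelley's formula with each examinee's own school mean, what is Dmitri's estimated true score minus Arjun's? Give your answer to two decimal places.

-11.94

T̂_Dmitri = 0.594(11.9) + 0.406(20.9) = 15.5540
T̂_Arjun = 0.594(29) + 0.406(25.3) = 27.4978
Difference = 15.5540 − 27.4978 = -11.9438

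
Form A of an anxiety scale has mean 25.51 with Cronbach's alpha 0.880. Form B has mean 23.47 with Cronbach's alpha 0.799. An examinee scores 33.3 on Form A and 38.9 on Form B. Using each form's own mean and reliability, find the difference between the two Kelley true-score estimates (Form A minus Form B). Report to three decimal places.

-3.433

T̂_A = 0.880(33.3) + 0.120(25.51) = 32.36520
T̂_B = 0.799(38.9) + 0.201(23.47) = 35.79857
T̂_A − T̂_B = -3.43337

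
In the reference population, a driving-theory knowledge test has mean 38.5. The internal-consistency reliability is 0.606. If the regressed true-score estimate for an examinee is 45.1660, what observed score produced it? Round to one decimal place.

T̂ = ρX + (1 − ρ)μ  ⇒  X = (T̂ − (1 − ρ)μ) / ρ
X = (45.1660 − 0.394 × 38.5) / 0.606 = (45.1660 − 15.1690) / 0.606 = 29.9970 / 0.606 = 49.500

49.5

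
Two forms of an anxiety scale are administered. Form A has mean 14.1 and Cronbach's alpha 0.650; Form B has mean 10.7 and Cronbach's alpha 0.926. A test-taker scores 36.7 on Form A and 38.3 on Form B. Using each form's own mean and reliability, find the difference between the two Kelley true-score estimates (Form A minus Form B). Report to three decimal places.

T̂_A = 0.650(36.7) + 0.350(14.1) = 28.79000
T̂_B = 0.926(38.3) + 0.074(10.7) = 36.25760
T̂_A − T̂_B = -7.46760

-7.468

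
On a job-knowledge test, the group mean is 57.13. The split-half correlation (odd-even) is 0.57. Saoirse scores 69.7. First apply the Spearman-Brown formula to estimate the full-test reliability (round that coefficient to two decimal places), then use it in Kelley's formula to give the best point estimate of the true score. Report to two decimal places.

Spearman-Brown: ρ = 2r/(1 + r) = 2(0.57)/(1 + 0.57) = 1.140/1.57 = 0.7261 → 0.73
Weight the observed score by reliability and the mean by (1 − reliability): T̂ = 0.73·69.7 + 0.27·57.13 = 50.881 + 15.4251 = 66.306.

66.31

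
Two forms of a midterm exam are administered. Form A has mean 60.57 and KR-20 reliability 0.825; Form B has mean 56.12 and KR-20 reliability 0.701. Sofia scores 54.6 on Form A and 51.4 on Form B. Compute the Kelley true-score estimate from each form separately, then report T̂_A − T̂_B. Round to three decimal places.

2.833

T̂_A = 0.825(54.6) + 0.175(60.57) = 55.64475
T̂_B = 0.701(51.4) + 0.299(56.12) = 52.81128
T̂_A − T̂_B = 2.83347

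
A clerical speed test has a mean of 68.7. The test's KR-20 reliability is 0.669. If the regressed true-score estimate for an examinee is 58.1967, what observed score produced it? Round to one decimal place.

53.0

T̂ = ρX + (1 − ρ)μ  ⇒  X = (T̂ − (1 − ρ)μ) / ρ
X = (58.1967 − 0.331 × 68.7) / 0.669 = (58.1967 − 22.7397) / 0.669 = 35.4570 / 0.669 = 53.000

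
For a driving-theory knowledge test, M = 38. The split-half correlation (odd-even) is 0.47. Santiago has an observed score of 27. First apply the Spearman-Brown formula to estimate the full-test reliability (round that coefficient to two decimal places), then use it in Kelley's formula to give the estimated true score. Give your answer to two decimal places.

30.96

Spearman-Brown: ρ = 2r/(1 + r) = 2(0.47)/(1 + 0.47) = 0.940/1.47 = 0.6395 → 0.64
Kelley's formula gives T̂ = 0.64·27 + 0.36·38 = 17.28 + 13.68 = 30.960.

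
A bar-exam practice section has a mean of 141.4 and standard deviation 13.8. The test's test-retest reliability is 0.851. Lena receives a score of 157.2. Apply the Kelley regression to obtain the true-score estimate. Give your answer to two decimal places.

154.85

Weight the observed score by reliability and the mean by (1 − reliability): T̂ = 0.851·157.2 + 0.149·141.4 = 133.7772 + 21.0686 = 154.846.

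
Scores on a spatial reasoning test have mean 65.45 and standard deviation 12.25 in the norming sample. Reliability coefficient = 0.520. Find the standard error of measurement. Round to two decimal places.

SEM = SD · √(1 − ρ) = 12.25 × √0.480 = 12.25 × 0.6928 = 8.487

8.49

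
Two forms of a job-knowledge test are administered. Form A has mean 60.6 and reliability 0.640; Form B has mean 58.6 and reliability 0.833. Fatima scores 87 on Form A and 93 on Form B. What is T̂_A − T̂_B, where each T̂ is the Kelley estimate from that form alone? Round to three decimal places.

T̂_A = 0.640(87) + 0.360(60.6) = 77.49600
T̂_B = 0.833(93) + 0.167(58.6) = 87.25520
T̂_A − T̂_B = -9.75920

-9.759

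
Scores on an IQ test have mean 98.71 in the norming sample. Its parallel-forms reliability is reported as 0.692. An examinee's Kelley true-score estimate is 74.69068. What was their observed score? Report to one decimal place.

64.0

T̂ = ρX + (1 − ρ)μ  ⇒  X = (T̂ − (1 − ρ)μ) / ρ
X = (74.69068 − 0.308 × 98.71) / 0.692 = (74.69068 − 30.40268) / 0.692 = 44.28800 / 0.692 = 64.000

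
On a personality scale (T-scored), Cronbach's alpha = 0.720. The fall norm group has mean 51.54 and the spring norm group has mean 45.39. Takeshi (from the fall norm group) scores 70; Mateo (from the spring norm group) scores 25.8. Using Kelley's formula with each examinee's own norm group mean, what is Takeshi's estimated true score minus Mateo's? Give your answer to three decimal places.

T̂_Takeshi = 0.720(70) + 0.280(51.54) = 64.83120
T̂_Mateo = 0.720(25.8) + 0.280(45.39) = 31.28520
Difference = 64.83120 − 31.28520 = 33.54600

33.546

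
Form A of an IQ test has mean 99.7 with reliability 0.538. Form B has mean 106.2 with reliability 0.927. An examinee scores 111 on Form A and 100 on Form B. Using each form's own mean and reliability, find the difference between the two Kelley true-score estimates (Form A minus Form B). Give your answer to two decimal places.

T̂_A = 0.538(111) + 0.462(99.7) = 105.7794
T̂_B = 0.927(100) + 0.073(106.2) = 100.4526
T̂_A − T̂_B = 5.3268

5.33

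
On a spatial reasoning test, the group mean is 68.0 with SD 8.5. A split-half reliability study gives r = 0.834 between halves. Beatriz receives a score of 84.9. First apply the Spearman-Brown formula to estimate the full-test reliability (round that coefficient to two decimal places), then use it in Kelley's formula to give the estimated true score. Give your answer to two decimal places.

83.38

Spearman-Brown: ρ = 2r/(1 + r) = 2(0.834)/(1 + 0.834) = 1.6680/1.834 = 0.9095 → 0.91
Kelley's formula gives T̂ = 0.91·84.9 + 0.09·68.0 = 77.259 + 6.120 = 83.379.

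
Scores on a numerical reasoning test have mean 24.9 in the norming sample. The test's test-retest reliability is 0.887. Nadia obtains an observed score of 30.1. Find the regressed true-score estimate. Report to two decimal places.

T̂ = ρX + (1 − ρ)μ
  = 0.887 × 30.1 + 0.113 × 24.9
  = 26.6987 + 2.8137
  = 29.512
  ≈ 29.51

29.51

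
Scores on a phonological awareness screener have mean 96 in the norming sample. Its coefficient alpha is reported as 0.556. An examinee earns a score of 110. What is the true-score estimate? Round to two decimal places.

T̂ = 0.556(110) + 0.444(96) = 61.160 + 42.624 = 103.784 → 103.78

103.78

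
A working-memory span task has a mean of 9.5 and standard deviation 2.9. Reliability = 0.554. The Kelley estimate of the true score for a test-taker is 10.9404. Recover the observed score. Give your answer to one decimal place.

12.1

T̂ = ρX + (1 − ρ)μ  ⇒  X = (T̂ − (1 − ρ)μ) / ρ
X = (10.9404 − 0.446 × 9.5) / 0.554 = (10.9404 − 4.2370) / 0.554 = 6.7034 / 0.554 = 12.100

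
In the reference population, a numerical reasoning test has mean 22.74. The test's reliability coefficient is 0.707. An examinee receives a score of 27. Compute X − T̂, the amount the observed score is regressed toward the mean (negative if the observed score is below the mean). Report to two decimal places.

1.25

T̂ = ρX + (1 − ρ)μ
  = 0.707 × 27 + 0.293 × 22.74
  = 19.089 + 6.66282
  = 25.7518
  ≈ 25.752
X − T̂ = 27 − 25.752 = 1.248 → 1.25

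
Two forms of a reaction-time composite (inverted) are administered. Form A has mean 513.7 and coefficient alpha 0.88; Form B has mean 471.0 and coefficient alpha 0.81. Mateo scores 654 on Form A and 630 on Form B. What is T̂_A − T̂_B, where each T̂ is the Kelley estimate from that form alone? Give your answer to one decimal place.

37.4

T̂_A = 0.88(654) + 0.12(513.7) = 637.164
T̂_B = 0.81(630) + 0.19(471.0) = 599.790
T̂_A − T̂_B = 37.374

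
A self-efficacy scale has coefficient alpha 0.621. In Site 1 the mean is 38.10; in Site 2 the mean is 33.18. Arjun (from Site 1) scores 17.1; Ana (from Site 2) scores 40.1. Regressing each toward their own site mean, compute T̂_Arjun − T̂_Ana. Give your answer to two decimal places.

-12.42

T̂_Arjun = 0.621(17.1) + 0.379(38.10) = 25.0590
T̂_Ana = 0.621(40.1) + 0.379(33.18) = 37.4773
Difference = 25.0590 − 37.4773 = -12.4183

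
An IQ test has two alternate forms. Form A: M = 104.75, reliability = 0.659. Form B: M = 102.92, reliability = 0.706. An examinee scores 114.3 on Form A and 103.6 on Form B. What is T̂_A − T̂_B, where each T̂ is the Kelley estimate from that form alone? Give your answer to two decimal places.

T̂_A = 0.659(114.3) + 0.341(104.75) = 111.0435
T̂_B = 0.706(103.6) + 0.294(102.92) = 103.4001
T̂_A − T̂_B = 7.6434

7.64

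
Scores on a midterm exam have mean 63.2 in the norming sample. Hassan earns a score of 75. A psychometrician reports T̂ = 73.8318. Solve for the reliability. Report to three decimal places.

0.901

T̂ = ρX + (1 − ρ)μ  ⇒  T̂ − μ = ρ(X − μ)
ρ = (T̂ − μ)/(X − μ) = (73.8318 − 63.2) / (75 − 63.2) = 10.6318 / 11.8 = 0.90100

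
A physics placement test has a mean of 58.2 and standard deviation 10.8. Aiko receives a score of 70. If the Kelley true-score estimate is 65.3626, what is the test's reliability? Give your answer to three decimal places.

0.607

T̂ = ρX + (1 − ρ)μ  ⇒  T̂ − μ = ρ(X − μ)
ρ = (T̂ − μ)/(X − μ) = (65.3626 − 58.2) / (70 − 58.2) = 7.1626 / 11.8 = 0.60700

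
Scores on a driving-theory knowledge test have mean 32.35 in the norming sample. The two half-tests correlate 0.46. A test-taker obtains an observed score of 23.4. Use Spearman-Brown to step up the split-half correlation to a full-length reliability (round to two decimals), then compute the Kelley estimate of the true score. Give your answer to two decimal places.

26.71

Spearman-Brown: ρ = 2r/(1 + r) = 2(0.46)/(1 + 0.46) = 0.920/1.46 = 0.6301 → 0.63
Kelley's formula gives T̂ = 0.63·23.4 + 0.37·32.35 = 14.742 + 11.9695 = 26.712.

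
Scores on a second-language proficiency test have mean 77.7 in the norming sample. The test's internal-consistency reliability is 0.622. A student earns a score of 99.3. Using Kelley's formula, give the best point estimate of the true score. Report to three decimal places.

Regress the observed score toward the mean by the unreliability: T̂ = 0.622·99.3 + 0.378·77.7 = 61.7646 + 29.3706 = 91.1352.

91.135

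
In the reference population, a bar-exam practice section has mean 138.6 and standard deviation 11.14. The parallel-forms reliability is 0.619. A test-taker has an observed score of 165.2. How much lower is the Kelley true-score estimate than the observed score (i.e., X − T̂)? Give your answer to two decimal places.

Regress the observed score toward the mean by the unreliability: T̂ = 0.619·165.2 + 0.381·138.6 = 102.2588 + 52.8066 = 155.0654.
X − T̂ = 165.2 − 155.065 = 10.135 → 10.13

10.13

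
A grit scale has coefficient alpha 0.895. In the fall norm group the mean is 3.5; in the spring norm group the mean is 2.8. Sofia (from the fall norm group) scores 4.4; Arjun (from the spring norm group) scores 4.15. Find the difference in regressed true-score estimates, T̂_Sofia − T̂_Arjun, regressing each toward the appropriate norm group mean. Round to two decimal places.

0.30

T̂_Sofia = 0.895(4.4) + 0.105(3.5) = 4.3055
T̂_Arjun = 0.895(4.15) + 0.105(2.8) = 4.0083
Difference = 4.3055 − 4.0083 = 0.2973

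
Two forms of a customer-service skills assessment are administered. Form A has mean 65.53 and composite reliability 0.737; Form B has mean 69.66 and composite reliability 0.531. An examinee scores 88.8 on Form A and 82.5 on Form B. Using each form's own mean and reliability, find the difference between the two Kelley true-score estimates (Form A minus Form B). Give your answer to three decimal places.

T̂_A = 0.737(88.8) + 0.263(65.53) = 82.67999
T̂_B = 0.531(82.5) + 0.469(69.66) = 76.47804
T̂_A − T̂_B = 6.20195

6.202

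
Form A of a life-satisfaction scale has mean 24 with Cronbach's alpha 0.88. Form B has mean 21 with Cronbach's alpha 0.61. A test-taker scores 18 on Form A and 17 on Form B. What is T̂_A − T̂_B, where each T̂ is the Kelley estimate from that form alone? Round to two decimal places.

0.16

T̂_A = 0.88(18) + 0.12(24) = 18.7200
T̂_B = 0.61(17) + 0.39(21) = 18.5600
T̂_A − T̂_B = 0.1600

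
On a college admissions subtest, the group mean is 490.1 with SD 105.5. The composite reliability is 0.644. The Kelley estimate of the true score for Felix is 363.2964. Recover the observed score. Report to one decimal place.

T̂ = ρX + (1 − ρ)μ  ⇒  X = (T̂ − (1 − ρ)μ) / ρ
X = (363.2964 − 0.356 × 490.1) / 0.644 = (363.2964 − 174.4756) / 0.644 = 188.8208 / 0.644 = 293.200

293.2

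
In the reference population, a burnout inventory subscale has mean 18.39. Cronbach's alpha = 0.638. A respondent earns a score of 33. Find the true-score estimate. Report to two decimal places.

27.71

Kelley's formula gives T̂ = 0.638·33 + 0.362·18.39 = 21.054 + 6.65718 = 27.711.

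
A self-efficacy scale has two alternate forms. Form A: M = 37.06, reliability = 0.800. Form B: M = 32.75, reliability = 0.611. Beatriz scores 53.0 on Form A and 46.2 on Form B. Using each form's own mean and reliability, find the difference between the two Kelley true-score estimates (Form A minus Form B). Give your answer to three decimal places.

8.844

T̂_A = 0.800(53.0) + 0.200(37.06) = 49.81200
T̂_B = 0.611(46.2) + 0.389(32.75) = 40.96795
T̂_A − T̂_B = 8.84405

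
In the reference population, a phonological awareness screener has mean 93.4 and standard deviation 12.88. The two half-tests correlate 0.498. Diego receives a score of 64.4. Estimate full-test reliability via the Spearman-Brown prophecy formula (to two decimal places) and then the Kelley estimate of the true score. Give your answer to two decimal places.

74.26

Spearman-Brown: ρ = 2r/(1 + r) = 2(0.498)/(1 + 0.498) = 0.9960/1.498 = 0.6649 → 0.66
T̂ = ρX + (1 − ρ)μ
  = 0.66 × 64.4 + 0.34 × 93.4
  = 42.504 + 31.756
  = 74.260
  ≈ 74.26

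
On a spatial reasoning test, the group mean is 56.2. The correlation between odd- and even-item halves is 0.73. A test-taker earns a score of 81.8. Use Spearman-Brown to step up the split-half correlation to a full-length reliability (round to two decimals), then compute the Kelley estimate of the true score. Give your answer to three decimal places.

Spearman-Brown: ρ = 2r/(1 + r) = 2(0.73)/(1 + 0.73) = 1.460/1.73 = 0.8439 → 0.84
T̂ = ρX + (1 − ρ)μ
  = 0.84 × 81.8 + 0.16 × 56.2
  = 68.712 + 8.992
  = 77.7040
  ≈ 77.704

77.704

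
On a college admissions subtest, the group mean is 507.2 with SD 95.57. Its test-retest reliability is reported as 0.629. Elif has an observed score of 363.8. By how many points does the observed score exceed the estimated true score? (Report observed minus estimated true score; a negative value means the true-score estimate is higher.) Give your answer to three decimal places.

T̂ = 0.629(363.8) + 0.371(507.2) = 228.8302 + 188.1712 = 417.00140 → 417.0014
X − T̂ = 363.8 − 417.0014 = -53.2014 → -53.201

-53.201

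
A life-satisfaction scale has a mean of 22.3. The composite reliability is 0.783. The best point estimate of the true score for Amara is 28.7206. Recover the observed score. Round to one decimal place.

30.5

T̂ = ρX + (1 − ρ)μ  ⇒  X = (T̂ − (1 − ρ)μ) / ρ
X = (28.7206 − 0.217 × 22.3) / 0.783 = (28.7206 − 4.8391) / 0.783 = 23.8815 / 0.783 = 30.500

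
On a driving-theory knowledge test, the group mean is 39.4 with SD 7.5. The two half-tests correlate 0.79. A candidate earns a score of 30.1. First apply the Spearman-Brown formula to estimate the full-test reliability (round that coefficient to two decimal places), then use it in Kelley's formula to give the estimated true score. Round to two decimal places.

31.22

Spearman-Brown: ρ = 2r/(1 + r) = 2(0.79)/(1 + 0.79) = 1.580/1.79 = 0.8827 → 0.88
T̂ = 0.88(30.1) + 0.12(39.4) = 26.488 + 4.728 = 31.216 → 31.22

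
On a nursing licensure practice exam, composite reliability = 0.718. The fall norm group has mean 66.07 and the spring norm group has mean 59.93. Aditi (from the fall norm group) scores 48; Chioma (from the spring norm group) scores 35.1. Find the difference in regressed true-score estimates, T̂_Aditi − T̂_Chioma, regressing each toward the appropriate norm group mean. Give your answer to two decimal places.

10.99

T̂_Aditi = 0.718(48) + 0.282(66.07) = 53.0957
T̂_Chioma = 0.718(35.1) + 0.282(59.93) = 42.1021
Difference = 53.0957 − 42.1021 = 10.9937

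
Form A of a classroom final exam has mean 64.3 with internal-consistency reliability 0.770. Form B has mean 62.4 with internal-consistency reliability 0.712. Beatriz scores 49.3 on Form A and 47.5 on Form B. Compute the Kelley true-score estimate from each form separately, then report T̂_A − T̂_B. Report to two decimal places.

0.96

T̂_A = 0.770(49.3) + 0.230(64.3) = 52.7500
T̂_B = 0.712(47.5) + 0.288(62.4) = 51.7912
T̂_A − T̂_B = 0.9588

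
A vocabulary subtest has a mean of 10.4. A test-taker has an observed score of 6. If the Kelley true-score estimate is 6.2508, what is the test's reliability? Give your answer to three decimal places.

T̂ = ρX + (1 − ρ)μ  ⇒  T̂ − μ = ρ(X − μ)
ρ = (T̂ − μ)/(X − μ) = (6.2508 − 10.4) / (6 − 10.4) = -4.1492 / -4.4 = 0.94300

0.943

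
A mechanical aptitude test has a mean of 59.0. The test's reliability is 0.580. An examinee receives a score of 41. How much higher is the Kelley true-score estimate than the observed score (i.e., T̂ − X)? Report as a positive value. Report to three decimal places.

7.560

T̂ = ρX + (1 − ρ)μ
  = 0.580 × 41 + 0.420 × 59.0
  = 23.780 + 24.7800
  = 48.56000
  ≈ 48.5600
T̂ − X = 48.5600 − 41 = 7.5600 → 7.560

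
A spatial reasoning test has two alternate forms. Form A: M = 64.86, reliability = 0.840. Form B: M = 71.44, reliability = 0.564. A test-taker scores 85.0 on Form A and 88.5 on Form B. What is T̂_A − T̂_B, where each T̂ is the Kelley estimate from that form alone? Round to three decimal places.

0.716

T̂_A = 0.840(85.0) + 0.160(64.86) = 81.77760
T̂_B = 0.564(88.5) + 0.436(71.44) = 81.06184
T̂_A − T̂_B = 0.71576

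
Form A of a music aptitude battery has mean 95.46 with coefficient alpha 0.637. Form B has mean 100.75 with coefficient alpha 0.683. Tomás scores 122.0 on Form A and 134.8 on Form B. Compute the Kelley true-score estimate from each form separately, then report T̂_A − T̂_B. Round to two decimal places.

T̂_A = 0.637(122.0) + 0.363(95.46) = 112.3660
T̂_B = 0.683(134.8) + 0.317(100.75) = 124.0062
T̂_A − T̂_B = -11.6402

-11.64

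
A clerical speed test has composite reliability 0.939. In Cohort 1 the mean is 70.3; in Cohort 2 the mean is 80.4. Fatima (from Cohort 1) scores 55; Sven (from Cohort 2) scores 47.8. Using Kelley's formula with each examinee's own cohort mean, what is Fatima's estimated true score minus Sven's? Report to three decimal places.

6.145

T̂_Fatima = 0.939(55) + 0.061(70.3) = 55.93330
T̂_Sven = 0.939(47.8) + 0.061(80.4) = 49.78860
Difference = 55.93330 − 49.78860 = 6.14470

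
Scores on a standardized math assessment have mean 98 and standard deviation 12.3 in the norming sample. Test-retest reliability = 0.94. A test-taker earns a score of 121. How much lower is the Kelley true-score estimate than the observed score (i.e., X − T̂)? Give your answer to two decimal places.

T̂ = 0.94(121) + 0.06(98) = 113.74 + 5.88 = 119.6200 → 119.620
X − T̂ = 121 − 119.620 = 1.380 → 1.38

1.38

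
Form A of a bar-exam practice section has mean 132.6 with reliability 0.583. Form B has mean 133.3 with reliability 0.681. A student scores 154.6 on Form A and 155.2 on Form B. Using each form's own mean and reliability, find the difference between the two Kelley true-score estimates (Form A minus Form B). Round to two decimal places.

-2.79

T̂_A = 0.583(154.6) + 0.417(132.6) = 145.4260
T̂_B = 0.681(155.2) + 0.319(133.3) = 148.2139
T̂_A − T̂_B = -2.7879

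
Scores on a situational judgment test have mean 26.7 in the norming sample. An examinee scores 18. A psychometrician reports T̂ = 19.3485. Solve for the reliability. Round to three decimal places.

0.845

T̂ = ρX + (1 − ρ)μ  ⇒  T̂ − μ = ρ(X − μ)
ρ = (T̂ − μ)/(X − μ) = (19.3485 − 26.7) / (18 − 26.7) = -7.3515 / -8.7 = 0.84500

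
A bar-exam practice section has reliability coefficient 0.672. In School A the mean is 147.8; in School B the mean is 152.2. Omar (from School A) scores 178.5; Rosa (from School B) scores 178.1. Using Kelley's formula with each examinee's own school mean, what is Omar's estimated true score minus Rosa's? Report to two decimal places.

T̂_Omar = 0.672(178.5) + 0.328(147.8) = 168.4304
T̂_Rosa = 0.672(178.1) + 0.328(152.2) = 169.6048
Difference = 168.4304 − 169.6048 = -1.1744

-1.17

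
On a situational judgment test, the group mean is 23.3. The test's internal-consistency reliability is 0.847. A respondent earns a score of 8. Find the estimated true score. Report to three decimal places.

Kelley's formula gives T̂ = 0.847·8 + 0.153·23.3 = 6.776 + 3.5649 = 10.3409.

10.341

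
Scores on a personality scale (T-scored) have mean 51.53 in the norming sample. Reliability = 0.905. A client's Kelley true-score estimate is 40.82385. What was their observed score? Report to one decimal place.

T̂ = ρX + (1 − ρ)μ  ⇒  X = (T̂ − (1 − ρ)μ) / ρ
X = (40.82385 − 0.095 × 51.53) / 0.905 = (40.82385 − 4.89535) / 0.905 = 35.92850 / 0.905 = 39.700

39.7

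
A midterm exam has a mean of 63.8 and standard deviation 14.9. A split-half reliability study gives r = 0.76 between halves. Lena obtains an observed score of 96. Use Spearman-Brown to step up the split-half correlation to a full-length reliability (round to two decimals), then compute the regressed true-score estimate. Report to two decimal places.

91.49

Spearman-Brown: ρ = 2r/(1 + r) = 2(0.76)/(1 + 0.76) = 1.520/1.76 = 0.8636 → 0.86
Regress the observed score toward the mean by the unreliability: T̂ = 0.86·96 + 0.14·63.8 = 82.56 + 8.932 = 91.492.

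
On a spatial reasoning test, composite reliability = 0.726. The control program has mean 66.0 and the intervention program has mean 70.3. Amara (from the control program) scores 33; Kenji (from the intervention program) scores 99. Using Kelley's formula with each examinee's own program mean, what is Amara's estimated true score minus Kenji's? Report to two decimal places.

T̂_Amara = 0.726(33) + 0.274(66.0) = 42.0420
T̂_Kenji = 0.726(99) + 0.274(70.3) = 91.1362
Difference = 42.0420 − 91.1362 = -49.0942

-49.09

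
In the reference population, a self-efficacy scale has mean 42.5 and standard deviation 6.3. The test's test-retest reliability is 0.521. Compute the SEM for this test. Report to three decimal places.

SEM = SD · √(1 − ρ) = 6.3 × √0.479 = 6.3 × 0.6921 = 4.3602

4.360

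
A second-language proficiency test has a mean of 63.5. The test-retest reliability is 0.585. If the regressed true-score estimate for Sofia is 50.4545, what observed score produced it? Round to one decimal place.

41.2

T̂ = ρX + (1 − ρ)μ  ⇒  X = (T̂ − (1 − ρ)μ) / ρ
X = (50.4545 − 0.415 × 63.5) / 0.585 = (50.4545 − 26.3525) / 0.585 = 24.1020 / 0.585 = 41.200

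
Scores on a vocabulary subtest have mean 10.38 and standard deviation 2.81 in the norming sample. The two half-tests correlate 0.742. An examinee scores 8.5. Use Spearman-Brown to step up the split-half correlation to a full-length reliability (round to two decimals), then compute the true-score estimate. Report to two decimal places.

Spearman-Brown: ρ = 2r/(1 + r) = 2(0.742)/(1 + 0.742) = 1.4840/1.742 = 0.8519 → 0.85
Kelley's formula gives T̂ = 0.85·8.5 + 0.15·10.38 = 7.225 + 1.5570 = 8.782.

8.78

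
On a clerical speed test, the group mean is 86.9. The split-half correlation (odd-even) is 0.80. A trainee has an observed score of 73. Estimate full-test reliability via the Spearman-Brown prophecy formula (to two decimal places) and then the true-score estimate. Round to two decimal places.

74.53

Spearman-Brown: ρ = 2r/(1 + r) = 2(0.80)/(1 + 0.80) = 1.600/1.80 = 0.8889 → 0.89
Kelley's formula gives T̂ = 0.89·73 + 0.11·86.9 = 64.97 + 9.559 = 74.529.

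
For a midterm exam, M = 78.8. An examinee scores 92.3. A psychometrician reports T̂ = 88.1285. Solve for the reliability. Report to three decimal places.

T̂ = ρX + (1 − ρ)μ  ⇒  T̂ − μ = ρ(X − μ)
ρ = (T̂ − μ)/(X − μ) = (88.1285 − 78.8) / (92.3 − 78.8) = 9.3285 / 13.5 = 0.69100

0.691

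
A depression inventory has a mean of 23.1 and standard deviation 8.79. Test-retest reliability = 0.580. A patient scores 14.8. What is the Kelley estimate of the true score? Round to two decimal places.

Weight the observed score by reliability and the mean by (1 − reliability): T̂ = 0.580·14.8 + 0.420·23.1 = 8.5840 + 9.7020 = 18.286.

18.29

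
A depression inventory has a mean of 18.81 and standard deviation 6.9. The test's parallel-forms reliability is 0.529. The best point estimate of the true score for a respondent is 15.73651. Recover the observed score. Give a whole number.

T̂ = ρX + (1 − ρ)μ  ⇒  X = (T̂ − (1 − ρ)μ) / ρ
X = (15.73651 − 0.471 × 18.81) / 0.529 = (15.73651 − 8.85951) / 0.529 = 6.87700 / 0.529 = 13.00

13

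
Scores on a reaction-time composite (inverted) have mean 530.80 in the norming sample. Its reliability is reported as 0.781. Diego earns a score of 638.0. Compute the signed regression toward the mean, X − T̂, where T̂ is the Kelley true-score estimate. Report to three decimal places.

23.477

Weight the observed score by reliability and the mean by (1 − reliability): T̂ = 0.781·638.0 + 0.219·530.80 = 498.2780 + 116.24520 = 614.52320.
X − T̂ = 638.0 − 614.5232 = 23.4768 → 23.477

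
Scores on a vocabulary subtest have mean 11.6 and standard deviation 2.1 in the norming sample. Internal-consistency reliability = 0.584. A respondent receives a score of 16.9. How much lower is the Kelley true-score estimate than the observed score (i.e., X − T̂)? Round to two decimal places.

2.20

T̂ = ρX + (1 − ρ)μ
  = 0.584 × 16.9 + 0.416 × 11.6
  = 9.8696 + 4.8256
  = 14.6952
  ≈ 14.695
X − T̂ = 16.9 − 14.695 = 2.205 → 2.20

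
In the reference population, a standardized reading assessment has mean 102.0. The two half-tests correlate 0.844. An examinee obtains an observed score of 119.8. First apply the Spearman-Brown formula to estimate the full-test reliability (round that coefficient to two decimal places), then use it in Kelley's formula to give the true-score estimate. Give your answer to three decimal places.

118.376

Spearman-Brown: ρ = 2r/(1 + r) = 2(0.844)/(1 + 0.844) = 1.6880/1.844 = 0.9154 → 0.92
Regress the observed score toward the mean by the unreliability: T̂ = 0.92·119.8 + 0.08·102.0 = 110.216 + 8.160 = 118.3760.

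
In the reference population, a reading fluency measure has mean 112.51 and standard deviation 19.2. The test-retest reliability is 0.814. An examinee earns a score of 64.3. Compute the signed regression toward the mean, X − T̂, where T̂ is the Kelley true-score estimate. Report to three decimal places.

-8.967

T̂ = 0.814(64.3) + 0.186(112.51) = 52.3402 + 20.92686 = 73.26706 → 73.2671
X − T̂ = 64.3 − 73.2671 = -8.9671 → -8.967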